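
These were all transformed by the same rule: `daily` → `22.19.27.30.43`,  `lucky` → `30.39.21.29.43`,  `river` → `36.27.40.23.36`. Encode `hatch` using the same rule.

Each letter is replaced by its alphabet position (a=1..z=26) + 18.
Applying it to hatch: h=8→26, a=1→19, t=20→38, c=3→21, h=8→26.

26.19.38.21.26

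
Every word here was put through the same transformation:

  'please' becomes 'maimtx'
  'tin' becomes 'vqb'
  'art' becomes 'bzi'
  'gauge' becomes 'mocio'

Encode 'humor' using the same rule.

The output letters match the input read backwards, each shifted +8: please reversed is esaelp. Read the word backwards and shift each letter +8.
On humor: reverse → romuh; then shift: r+8=z, o+8=w, m+8=u, u+8=c, h+8=p.

zwucp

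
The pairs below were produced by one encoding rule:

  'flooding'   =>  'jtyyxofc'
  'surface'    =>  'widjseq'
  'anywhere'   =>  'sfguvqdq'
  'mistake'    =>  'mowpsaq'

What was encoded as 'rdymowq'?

promise

f(5)→j(9) and l(11)→t(19) fit y≡19x+18 (mod 26); the inverse of 19 mod 26 is 11. Treating letters as 0–25, the rule is x ↦ 19x + 18 (mod 26).
Reversing it on rdymowq: r(17)→11·(17−18)≡15=p; d(3)→11·(3−18)≡17=r; y(24)→11·(24−18)≡14=o; m(12)→11·(12−18)≡12=m; o(14)→11·(14−18)≡8=i; w(22)→11·(22−18)≡18=s; q(16)→11·(16−18)≡4=e (all mod 26).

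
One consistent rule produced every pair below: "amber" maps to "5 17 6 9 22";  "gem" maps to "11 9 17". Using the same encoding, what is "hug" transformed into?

Each letter is replaced by its alphabet position (a=1..z=26) + 4.
On hug: h=8→12, u=21→25, g=7→11.

12 25 11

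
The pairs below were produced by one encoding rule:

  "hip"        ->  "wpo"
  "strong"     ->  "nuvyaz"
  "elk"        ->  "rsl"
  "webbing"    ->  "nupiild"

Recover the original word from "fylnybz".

The output letters match the input read backwards, each shifted +7: hip reversed is pih. The word is reversed, then every letter is shifted forward by 7.
Undoing it on fylnybz: shift back: f−7=y, y−7=r, l−7=e, n−7=g, y−7=r, b−7=u, z−7=s → yregrus; then reverse → surgery.

surgery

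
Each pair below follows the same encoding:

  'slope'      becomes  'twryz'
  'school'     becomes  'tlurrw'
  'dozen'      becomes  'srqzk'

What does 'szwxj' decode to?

This is an affine cipher: with a=0,…,z=25, each position x becomes (7x+23) mod 26.
Reversing it on szwxj: s(18)→15·(18−23)≡3=d; z(25)→15·(25−23)≡4=e; w(22)→15·(22−23)≡11=l; x(23)→15·(23−23)≡0=a; j(9)→15·(9−23)≡24=y (all mod 26).

delay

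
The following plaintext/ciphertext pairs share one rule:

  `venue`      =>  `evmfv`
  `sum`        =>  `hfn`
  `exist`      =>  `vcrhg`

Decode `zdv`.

awe

Letters are reflected about the middle of the alphabet (position → 25−position): Atbash.
Undoing it on zdv: z↔a, d↔w, v↔e.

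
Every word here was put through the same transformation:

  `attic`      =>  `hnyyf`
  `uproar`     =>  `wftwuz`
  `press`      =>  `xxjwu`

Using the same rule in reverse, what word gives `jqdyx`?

The word is reversed, then every letter is shifted forward by 5.
Decoding jqdyx: shift back: j−5=e, q−5=l, d−5=y, y−5=t, x−5=s → elyts; then reverse → style.

style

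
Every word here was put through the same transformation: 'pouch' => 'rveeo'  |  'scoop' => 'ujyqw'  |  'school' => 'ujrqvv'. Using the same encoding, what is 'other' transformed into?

qargy

The shifts repeat in a cycle of length 3: positions 0,1,… shift by +2, +7, +10, then the pattern repeats.
On other: o+2=q, t+7=a, h+10=r, e+2=g, r+7=y.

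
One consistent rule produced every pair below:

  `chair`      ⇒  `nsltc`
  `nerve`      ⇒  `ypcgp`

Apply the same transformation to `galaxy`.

rlwlij

Compare letters: c→n is +11, h→s is +11, a→l is +11 — a constant shift. This is a Caesar cipher with shift 11.
For galaxy: g+11=r, a+11=l, l+11=w, a+11=l, x+11=i, y+11=j.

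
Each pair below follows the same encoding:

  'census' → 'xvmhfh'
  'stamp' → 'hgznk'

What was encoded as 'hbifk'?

syrup

Each pair mirrors across the alphabet (c↔x, e↔v, n↔m): positions sum to 25. This is the alphabet-reversal cipher (Atbash): a becomes z, b becomes y, etc.
Undoing it on hbifk: h↔s, b↔y, i↔r, f↔u, k↔p.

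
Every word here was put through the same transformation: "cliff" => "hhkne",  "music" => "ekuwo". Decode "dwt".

Read the word backwards and shift each letter +2.
Decoding dwt: shift back: d−2=b, w−2=u, t−2=r → bur; then reverse → rub.

rub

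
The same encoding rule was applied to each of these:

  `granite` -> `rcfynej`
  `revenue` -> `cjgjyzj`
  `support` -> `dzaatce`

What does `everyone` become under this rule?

Vowels shift forward by 5 and consonants shift forward by 11.
For everyone: e(vowel)+5=j, v(cons)+11=g, e(vowel)+5=j, r(cons)+11=c, y(cons)+11=j, o(vowel)+5=t, n(cons)+11=y, e(vowel)+5=j.

jgjcjtyj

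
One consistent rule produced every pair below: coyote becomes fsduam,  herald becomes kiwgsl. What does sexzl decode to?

In coyote: c→f is +3, o→s is +4, y→d is +5, o→u is +6 — the shift increases by 1 each position. The shift increases by 1 at each position, starting from +3: 3, 4, 5, ….
Undoing it on sexzl: s−3=p, e−4=a, x−5=s, z−6=t, l−7=e.

paste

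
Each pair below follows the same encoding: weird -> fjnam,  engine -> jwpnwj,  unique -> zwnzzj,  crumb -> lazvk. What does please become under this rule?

yujfbj

The shift depends on letter class: consonant w→f is +9, but vowel e→j is +5. The rule splits by letter class: vowels +5, consonants +9.
On please: p(cons)+9=y, l(cons)+9=u, e(vowel)+5=j, a(vowel)+5=f, s(cons)+9=b, e(vowel)+5=j.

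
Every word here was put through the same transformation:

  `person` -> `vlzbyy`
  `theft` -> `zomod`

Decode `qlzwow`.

In person: p→v is +6, e→l is +7, r→z is +8, s→b is +9 — the shift increases by 1 each position. Each letter shifts forward by (position + 6), i.e. 6, 7, 8, … — the shift grows by one for each successive letter.
Undoing it on qlzwow: q−6=k, l−7=e, z−8=r, w−9=n, o−10=e, w−11=l.

kernel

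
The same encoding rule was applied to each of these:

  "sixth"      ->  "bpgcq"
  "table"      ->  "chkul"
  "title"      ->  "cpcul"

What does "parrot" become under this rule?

yhaavc

Two shifts are in play — +7 for a/e/i/o/u, +9 for every other letter.
For parrot: p(cons)+9=y, a(vowel)+7=h, r(cons)+9=a, r(cons)+9=a, o(vowel)+7=v, t(cons)+9=c.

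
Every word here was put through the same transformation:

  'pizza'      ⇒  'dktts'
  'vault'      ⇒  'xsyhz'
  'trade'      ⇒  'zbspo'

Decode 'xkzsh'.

vital

Treating letters as 0–25, the rule is x ↦ 25x + 18 (mod 26).
Decoding xkzsh: x(23)→25·(23−18)≡21=v; k(10)→25·(10−18)≡8=i; z(25)→25·(25−18)≡19=t; s(18)→25·(18−18)≡0=a; h(7)→25·(7−18)≡11=l (all mod 26).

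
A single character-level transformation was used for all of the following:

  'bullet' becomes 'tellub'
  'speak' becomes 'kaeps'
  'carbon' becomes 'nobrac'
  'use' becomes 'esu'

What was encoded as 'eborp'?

The output letters match the input read backwards: bullet reversed is tellub. It's just the letters in reverse order.
Decoding eborp: then reverse → probe.

probe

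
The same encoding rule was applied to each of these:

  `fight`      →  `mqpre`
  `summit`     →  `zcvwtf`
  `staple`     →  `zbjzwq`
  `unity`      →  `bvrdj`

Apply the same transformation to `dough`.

kwdqs

In fight: f→m is +7, i→q is +8, g→p is +9, h→r is +10 — the shift increases by 1 each position. Each letter shifts forward by (position + 7), i.e. 7, 8, 9, … — the shift grows by one for each successive letter.
On dough: d+7=k, o+8=w, u+9=d, g+10=q, h+11=s.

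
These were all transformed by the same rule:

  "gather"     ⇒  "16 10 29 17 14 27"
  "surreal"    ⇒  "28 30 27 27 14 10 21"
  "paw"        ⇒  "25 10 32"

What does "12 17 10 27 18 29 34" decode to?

charity

g is letter #7 and maps to 16: an offset of 9. Each letter is replaced by its alphabet position (a=1..z=26) + 9.
Decoding 12 17 10 27 18 29 34: 12→(12−9)÷1=3=c, 17→(17−9)÷1=8=h, 10→(10−9)÷1=1=a, 27→(27−9)÷1=18=r, 18→(18−9)÷1=9=i, 29→(29−9)÷1=20=t, 34→(34−9)÷1=25=y.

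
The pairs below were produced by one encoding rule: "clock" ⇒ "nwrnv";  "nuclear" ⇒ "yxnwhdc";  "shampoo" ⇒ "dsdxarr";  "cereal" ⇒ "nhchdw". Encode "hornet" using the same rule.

Vowels shift forward by 3 and consonants shift forward by 11.
On hornet: h(cons)+11=s, o(vowel)+3=r, r(cons)+11=c, n(cons)+11=y, e(vowel)+3=h, t(cons)+11=e.

srcyhe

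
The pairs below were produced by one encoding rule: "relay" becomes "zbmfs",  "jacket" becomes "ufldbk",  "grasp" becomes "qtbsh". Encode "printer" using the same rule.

sfuojsq

The word is reversed, then every letter is shifted forward by 1.
On printer: reverse → retnirp; then shift: r+1=s, e+1=f, t+1=u, n+1=o, i+1=j, r+1=s, p+1=q.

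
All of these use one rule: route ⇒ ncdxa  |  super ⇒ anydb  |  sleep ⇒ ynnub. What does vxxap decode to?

groom

The output letters match the input read backwards, each shifted +9: route reversed is etuor. Two steps: reverse the string, then apply a Caesar shift of +9.
Decoding vxxap: shift back: v−9=m, x−9=o, x−9=o, a−9=r, p−9=g → moorg; then reverse → groom.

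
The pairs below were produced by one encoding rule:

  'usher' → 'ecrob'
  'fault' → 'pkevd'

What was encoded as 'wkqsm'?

Each letter is shifted forward by 10 in the alphabet (a Caesar shift of +10).
Reversing it on wkqsm: w−10=m, k−10=a, q−10=g, s−10=i, m−10=c.

magic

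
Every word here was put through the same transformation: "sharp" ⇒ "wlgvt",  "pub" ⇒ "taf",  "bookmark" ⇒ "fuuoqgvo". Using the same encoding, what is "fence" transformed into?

jkrgk

Two shifts are in play — +6 for a/e/i/o/u, +4 for every other letter.
On fence: f(cons)+4=j, e(vowel)+6=k, n(cons)+4=r, c(cons)+4=g, e(vowel)+6=k.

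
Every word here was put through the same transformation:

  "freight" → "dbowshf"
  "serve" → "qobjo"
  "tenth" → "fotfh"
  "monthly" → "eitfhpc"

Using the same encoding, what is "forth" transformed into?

dibfh

This is an affine cipher: with a=0,…,z=25, each position x becomes (15x+6) mod 26.
Applying it to forth: f(5)→15·5+6≡3=d; o(14)→15·14+6≡8=i; r(17)→15·17+6≡1=b; t(19)→15·19+6≡5=f; h(7)→15·7+6≡7=h (all mod 26).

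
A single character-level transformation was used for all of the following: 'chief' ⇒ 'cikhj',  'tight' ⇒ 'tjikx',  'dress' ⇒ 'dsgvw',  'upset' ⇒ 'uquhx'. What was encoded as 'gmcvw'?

In chief: c→c is +0, h→i is +1, i→k is +2, e→h is +3 — the shift increases by 1 each position. Each letter shifts forward by its position index (0, 1, 2, …) — the shift grows by one for each successive letter.
Undoing it on gmcvw: g−0=g, m−1=l, c−2=a, v−3=s, w−4=s.

glass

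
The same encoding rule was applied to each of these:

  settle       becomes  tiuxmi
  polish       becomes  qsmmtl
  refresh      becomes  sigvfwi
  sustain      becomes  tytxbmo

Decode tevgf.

A repeating key of period 2 is used — shifts +1, +4 over and over.
Decoding tevgf: t−1=s, e−4=a, v−1=u, g−4=c, f−1=e.

sauce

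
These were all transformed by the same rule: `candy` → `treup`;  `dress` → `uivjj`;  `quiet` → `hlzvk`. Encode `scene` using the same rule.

Compare letters: c→t is +17, a→r is +17, n→e is +17 — a constant shift. It's a constant shift of +17 (ROT17).
On scene: s+17=j, c+17=t, e+17=v, n+17=e, e+17=v.

jtvev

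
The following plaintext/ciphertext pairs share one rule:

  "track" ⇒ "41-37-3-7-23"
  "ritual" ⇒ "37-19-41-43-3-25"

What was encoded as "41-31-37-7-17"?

torch

The formula is n = 2×(alphabet index, a=1) + 1.
Reversing it on 41-31-37-7-17: 41→(41−1)÷2=20=t, 31→(31−1)÷2=15=o, 37→(37−1)÷2=18=r, 7→(7−1)÷2=3=c, 17→(17−1)÷2=8=h.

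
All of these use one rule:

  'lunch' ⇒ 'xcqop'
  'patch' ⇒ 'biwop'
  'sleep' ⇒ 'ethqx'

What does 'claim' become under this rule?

It's a Vigenère-style cipher with numeric key [12,8,3]: position i shifts by key[i mod 3].
For claim: c+12=o, l+8=t, a+3=d, i+12=u, m+8=u.

otduu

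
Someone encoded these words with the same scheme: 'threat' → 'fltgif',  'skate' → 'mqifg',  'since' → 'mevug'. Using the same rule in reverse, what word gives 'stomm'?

t(19)→f(5) and h(7)→l(11) fit y≡19x+8 (mod 26); the inverse of 19 mod 26 is 11. This is an affine cipher: with a=0,…,z=25, each position x becomes (19x+8) mod 26.
Reversing it on stomm: s(18)→11·(18−8)≡6=g; t(19)→11·(19−8)≡17=r; o(14)→11·(14−8)≡14=o; m(12)→11·(12−8)≡18=s; m(12)→11·(12−8)≡18=s (all mod 26).

gross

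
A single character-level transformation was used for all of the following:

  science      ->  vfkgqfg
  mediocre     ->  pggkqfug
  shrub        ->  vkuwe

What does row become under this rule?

uqz

Vowels shift forward by 2 and consonants shift forward by 3.
On row: r(cons)+3=u, o(vowel)+2=q, w(cons)+3=z.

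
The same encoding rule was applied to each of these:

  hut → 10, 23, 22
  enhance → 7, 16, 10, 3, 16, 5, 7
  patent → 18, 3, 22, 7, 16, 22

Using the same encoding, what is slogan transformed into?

21, 14, 17, 9, 3, 16

The number is (letter's place in the alphabet, a=1) + 2.
For slogan: s=19→21, l=12→14, o=15→17, g=7→9, a=1→3, n=14→16.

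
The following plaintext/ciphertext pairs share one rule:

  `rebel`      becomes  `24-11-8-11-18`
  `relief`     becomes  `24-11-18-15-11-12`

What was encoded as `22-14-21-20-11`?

phone

r is letter #18 and maps to 24: an offset of 6. The number is (letter's place in the alphabet, a=1) + 6.
Undoing it on 22-14-21-20-11: 22→(22−6)÷1=16=p, 14→(14−6)÷1=8=h, 21→(21−6)÷1=15=o, 20→(20−6)÷1=14=n, 11→(11−6)÷1=5=e.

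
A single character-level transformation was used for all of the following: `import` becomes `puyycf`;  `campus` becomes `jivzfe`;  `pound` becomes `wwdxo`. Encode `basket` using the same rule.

In import: i→p is +7, m→u is +8, p→y is +9, o→y is +10 — the shift increases by 1 each position. Each letter shifts forward by (position + 7), i.e. 7, 8, 9, … — the shift grows by one for each successive letter.
On basket: b+7=i, a+8=i, s+9=b, k+10=u, e+11=p, t+12=f.

iibupf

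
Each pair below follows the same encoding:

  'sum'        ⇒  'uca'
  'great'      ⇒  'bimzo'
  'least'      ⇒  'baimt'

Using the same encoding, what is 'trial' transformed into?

tiqzb

Read the word backwards and shift each letter +8.
On trial: reverse → lairt; then shift: l+8=t, a+8=i, i+8=q, r+8=z, t+8=b.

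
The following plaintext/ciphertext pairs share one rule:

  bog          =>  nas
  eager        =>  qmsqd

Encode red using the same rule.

dqp

Compare letters: b→n is +12, o→a is +12, g→s is +12 — a constant shift. Every letter moves 12 places later in the alphabet, wrapping around z→a.
For red: r+12=d, e+12=q, d+12=p.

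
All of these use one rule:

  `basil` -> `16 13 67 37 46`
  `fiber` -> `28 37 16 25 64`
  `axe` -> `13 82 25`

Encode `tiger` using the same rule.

70 37 31 25 64

b(#2)→16 and a(#1)→13: differences scale by 3, so n = 3·pos + 10. With a=1..z=26, the number is 3·pos + 10.
On tiger: t=20→70, i=9→37, g=7→31, e=5→25, r=18→64.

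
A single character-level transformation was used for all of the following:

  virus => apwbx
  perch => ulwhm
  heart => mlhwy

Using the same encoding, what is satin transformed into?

The shift depends on letter class: consonant v→a is +5, but vowel i→p is +7. Vowels shift forward by 7 and consonants shift forward by 5.
For satin: s(cons)+5=x, a(vowel)+7=h, t(cons)+5=y, i(vowel)+7=p, n(cons)+5=s.

xhyps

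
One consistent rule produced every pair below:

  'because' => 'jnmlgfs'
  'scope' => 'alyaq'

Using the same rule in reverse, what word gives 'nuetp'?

fluid

In because: b→j is +8, e→n is +9, c→m is +10, a→l is +11 — the shift increases by 1 each position. Letter i (0-indexed) is shifted by i+8, so successive shifts are 8, 9, 10, ….
Reversing it on nuetp: n−8=f, u−9=l, e−10=u, t−11=i, p−12=d.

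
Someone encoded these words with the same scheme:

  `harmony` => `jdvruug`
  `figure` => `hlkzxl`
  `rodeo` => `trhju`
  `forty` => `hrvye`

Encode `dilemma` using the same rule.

In harmony: h→j is +2, a→d is +3, r→v is +4, m→r is +5 — the shift increases by 1 each position. The shift increases by 1 at each position, starting from +2: 2, 3, 4, ….
On dilemma: d+2=f, i+3=l, l+4=p, e+5=j, m+6=s, m+7=t, a+8=i.

flpjsti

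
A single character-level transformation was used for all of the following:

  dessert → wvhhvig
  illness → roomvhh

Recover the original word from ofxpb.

lucky

Letters are reflected about the middle of the alphabet (position → 25−position): Atbash.
Undoing it on ofxpb: o↔l, f↔u, x↔c, p↔k, b↔y.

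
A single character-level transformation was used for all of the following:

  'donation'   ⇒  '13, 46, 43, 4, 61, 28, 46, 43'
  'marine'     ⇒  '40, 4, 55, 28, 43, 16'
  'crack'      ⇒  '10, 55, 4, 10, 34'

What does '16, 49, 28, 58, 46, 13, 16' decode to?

episode

d(#4)→13 and o(#15)→46: differences scale by 3, so n = 3·pos + 1. The formula is n = 3×(alphabet index, a=1) + 1.
Decoding 16, 49, 28, 58, 46, 13, 16: 16→(16−1)÷3=5=e, 49→(49−1)÷3=16=p, 28→(28−1)÷3=9=i, 58→(58−1)÷3=19=s, 46→(46−1)÷3=15=o, 13→(13−1)÷3=4=d, 16→(16−1)÷3=5=e.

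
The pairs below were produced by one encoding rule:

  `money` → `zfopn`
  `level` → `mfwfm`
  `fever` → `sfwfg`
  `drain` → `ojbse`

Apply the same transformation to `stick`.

The output letters match the input read backwards, each shifted +1: money reversed is yenom. Read the word backwards and shift each letter +1.
On stick: reverse → kcits; then shift: k+1=l, c+1=d, i+1=j, t+1=u, s+1=t.

ldjut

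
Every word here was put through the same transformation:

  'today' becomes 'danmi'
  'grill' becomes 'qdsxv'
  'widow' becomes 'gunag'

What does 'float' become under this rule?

pxymd

Shifts by position in today: pos 0: t→d (+10), pos 1: o→a (+12), pos 2: d→n (+10), pos 3: a→m (+12) — repeating every 2. The shifts repeat in a cycle of length 2: positions 0,1,… shift by +10, +12, then the pattern repeats.
Applying it to float: f+10=p, l+12=x, o+10=y, a+12=m, t+10=d.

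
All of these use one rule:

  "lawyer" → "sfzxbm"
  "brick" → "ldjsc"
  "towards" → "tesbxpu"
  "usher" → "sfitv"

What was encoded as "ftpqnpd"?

Two steps: reverse the string, then apply a Caesar shift of +1.
Decoding ftpqnpd: shift back: f−1=e, t−1=s, p−1=o, q−1=p, n−1=m, p−1=o, d−1=c → esopmoc; then reverse → compose.

compose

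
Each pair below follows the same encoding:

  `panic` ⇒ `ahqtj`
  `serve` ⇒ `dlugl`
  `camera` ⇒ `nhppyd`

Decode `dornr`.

A repeating key of period 3 is used — shifts +11, +7, +3 over and over.
Decoding dornr: d−11=s, o−7=h, r−3=o, n−11=c, r−7=k.

shock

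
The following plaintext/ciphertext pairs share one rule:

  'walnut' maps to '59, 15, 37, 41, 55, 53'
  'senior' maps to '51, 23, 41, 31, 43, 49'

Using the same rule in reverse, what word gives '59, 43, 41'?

w(#23)→59 and a(#1)→15: differences scale by 2, so n = 2·pos + 13. The formula is n = 2×(alphabet index, a=1) + 13.
Undoing it on 59, 43, 41: 59→(59−13)÷2=23=w, 43→(43−13)÷2=15=o, 41→(41−13)÷2=14=n.

won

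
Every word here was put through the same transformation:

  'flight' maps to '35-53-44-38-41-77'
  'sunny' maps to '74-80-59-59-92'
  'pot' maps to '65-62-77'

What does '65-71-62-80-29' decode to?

f(#6)→35 and l(#12)→53: differences scale by 3, so n = 3·pos + 17. With a=1..z=26, the number is 3·pos + 17.
Undoing it on 65-71-62-80-29: 65→(65−17)÷3=16=p, 71→(71−17)÷3=18=r, 62→(62−17)÷3=15=o, 80→(80−17)÷3=21=u, 29→(29−17)÷3=4=d.

proud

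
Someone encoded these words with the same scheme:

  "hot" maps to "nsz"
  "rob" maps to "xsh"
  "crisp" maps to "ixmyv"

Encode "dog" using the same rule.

jsm

The shift depends on letter class: consonant h→n is +6, but vowel o→s is +4. Two shifts are in play — +4 for a/e/i/o/u, +6 for every other letter.
For dog: d(cons)+6=j, o(vowel)+4=s, g(cons)+6=m.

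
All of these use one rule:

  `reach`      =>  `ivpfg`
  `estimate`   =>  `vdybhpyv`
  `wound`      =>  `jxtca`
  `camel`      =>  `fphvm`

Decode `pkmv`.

able

This is an affine cipher: with a=0,…,z=25, each position x becomes (21x+15) mod 26.
Reversing it on pkmv: p(15)→5·(15−15)≡0=a; k(10)→5·(10−15)≡1=b; m(12)→5·(12−15)≡11=l; v(21)→5·(21−15)≡4=e (all mod 26).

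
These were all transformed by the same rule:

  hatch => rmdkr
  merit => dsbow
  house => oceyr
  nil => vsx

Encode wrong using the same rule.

The output letters match the input read backwards, each shifted +10: hatch reversed is hctah. Read the word backwards and shift each letter +10.
On wrong: reverse → gnorw; then shift: g+10=q, n+10=x, o+10=y, r+10=b, w+10=g.

qxybg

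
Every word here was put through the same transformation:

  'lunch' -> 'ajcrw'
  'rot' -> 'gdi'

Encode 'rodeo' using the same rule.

gdstd

Compare letters: l→a is +15, u→j is +15, n→c is +15 — a constant shift. Each letter is shifted forward by 15 in the alphabet (a Caesar shift of +15).
On rodeo: r+15=g, o+15=d, d+15=s, e+15=t, o+15=d.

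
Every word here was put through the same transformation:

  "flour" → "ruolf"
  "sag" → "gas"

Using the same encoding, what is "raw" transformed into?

The output letters match the input read backwards: flour reversed is ruolf. The word is simply reversed.
For raw: reverse → war.

war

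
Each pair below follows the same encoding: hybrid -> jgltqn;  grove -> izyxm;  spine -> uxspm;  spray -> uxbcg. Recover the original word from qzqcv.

Shifts by position in hybrid: pos 0: h→j (+2), pos 1: y→g (+8), pos 2: b→l (+10), pos 3: r→t (+2), pos 4: i→q (+8), pos 5: d→n (+10) — repeating every 3. The shifts repeat in a cycle of length 3: positions 0,1,… shift by +2, +8, +10, then the pattern repeats.
Decoding qzqcv: q−2=o, z−8=r, q−10=g, c−2=a, v−8=n.

organ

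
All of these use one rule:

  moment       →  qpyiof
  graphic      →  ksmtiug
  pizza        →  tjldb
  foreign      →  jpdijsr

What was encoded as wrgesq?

square

The shifts repeat in a cycle of length 3: positions 0,1,… shift by +4, +1, +12, then the pattern repeats.
Decoding wrgesq: w−4=s, r−1=q, g−12=u, e−4=a, s−1=r, q−12=e.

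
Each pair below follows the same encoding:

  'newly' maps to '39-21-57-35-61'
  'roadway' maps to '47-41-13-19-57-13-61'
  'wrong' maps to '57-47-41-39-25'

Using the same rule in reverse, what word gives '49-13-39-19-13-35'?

sandal

n(#14)→39 and e(#5)→21: differences scale by 2, so n = 2·pos + 11. With a=1..z=26, the number is 2·pos + 11.
Decoding 49-13-39-19-13-35: 49→(49−11)÷2=19=s, 13→(13−11)÷2=1=a, 39→(39−11)÷2=14=n, 19→(19−11)÷2=4=d, 13→(13−11)÷2=1=a, 35→(35−11)÷2=12=l.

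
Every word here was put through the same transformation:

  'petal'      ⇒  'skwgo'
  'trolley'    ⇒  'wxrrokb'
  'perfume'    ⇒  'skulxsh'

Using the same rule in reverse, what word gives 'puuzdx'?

It's a Vigenère-style cipher with numeric key [3,6]: position i shifts by key[i mod 2].
Reversing it on puuzdx: p−3=m, u−6=o, u−3=r, z−6=t, d−3=a, x−6=r.

mortar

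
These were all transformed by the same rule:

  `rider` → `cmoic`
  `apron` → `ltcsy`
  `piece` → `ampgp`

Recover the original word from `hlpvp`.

where

Shifts by position in rider: pos 0: r→c (+11), pos 1: i→m (+4), pos 2: d→o (+11), pos 3: e→i (+4) — repeating every 2. A repeating key of period 2 is used — shifts +11, +4 over and over.
Undoing it on hlpvp: h−11=w, l−4=h, p−11=e, v−4=r, p−11=e.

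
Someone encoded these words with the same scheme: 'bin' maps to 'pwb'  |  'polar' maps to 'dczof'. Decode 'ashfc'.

This is a Caesar cipher with shift 14.
Decoding ashfc: a−14=m, s−14=e, h−14=t, f−14=r, c−14=o.

metro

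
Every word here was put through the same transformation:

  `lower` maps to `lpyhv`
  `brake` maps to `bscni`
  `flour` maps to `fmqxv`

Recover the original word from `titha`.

threw

Each letter shifts forward by its position index (0, 1, 2, …) — the shift grows by one for each successive letter.
Decoding titha: t−0=t, i−1=h, t−2=r, h−3=e, a−4=w.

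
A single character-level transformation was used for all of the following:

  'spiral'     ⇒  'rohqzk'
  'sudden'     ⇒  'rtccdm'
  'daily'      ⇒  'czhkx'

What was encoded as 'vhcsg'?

Compare letters: s→r is +25, p→o is +25, i→h is +25 — a constant shift. It's a constant shift of +25 (ROT25).
Reversing it on vhcsg: v−25=w, h−25=i, c−25=d, s−25=t, g−25=h.

width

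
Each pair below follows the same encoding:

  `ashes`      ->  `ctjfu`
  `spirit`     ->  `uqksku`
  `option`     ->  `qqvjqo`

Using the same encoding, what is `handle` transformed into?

Shifts by position in ashes: pos 0: a→c (+2), pos 1: s→t (+1), pos 2: h→j (+2), pos 3: e→f (+1) — repeating every 2. A repeating key of period 2 is used — shifts +2, +1 over and over.
On handle: h+2=j, a+1=b, n+2=p, d+1=e, l+2=n, e+1=f.

jbpenf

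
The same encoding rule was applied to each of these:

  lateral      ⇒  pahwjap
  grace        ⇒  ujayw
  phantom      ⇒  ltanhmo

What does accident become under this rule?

ayysxwnh

l(11)→p(15) and a(0)→a(0) fit y≡25x+0 (mod 26); the inverse of 25 mod 26 is 25. Each letter's alphabet position (a=0..z=25) is mapped through 25·x+0 mod 26 — an affine cipher.
Applying it to accident: a(0)→25·0+0≡0=a; c(2)→25·2+0≡24=y; c(2)→25·2+0≡24=y; i(8)→25·8+0≡18=s; d(3)→25·3+0≡23=x; e(4)→25·4+0≡22=w; n(13)→25·13+0≡13=n; t(19)→25·19+0≡7=h (all mod 26).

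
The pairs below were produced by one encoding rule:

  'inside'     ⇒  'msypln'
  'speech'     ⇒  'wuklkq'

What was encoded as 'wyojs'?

In inside: i→m is +4, n→s is +5, s→y is +6, i→p is +7 — the shift increases by 1 each position. The shift increases by 1 at each position, starting from +4: 4, 5, 6, ….
Undoing it on wyojs: w−4=s, y−5=t, o−6=i, j−7=c, s−8=k.

stick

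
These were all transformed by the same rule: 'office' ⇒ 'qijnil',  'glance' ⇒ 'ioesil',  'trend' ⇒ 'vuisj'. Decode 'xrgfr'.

In office: o→q is +2, f→i is +3, f→j is +4, i→n is +5 — the shift increases by 1 each position. Letter i (0-indexed) is shifted by i+2, so successive shifts are 2, 3, 4, ….
Reversing it on xrgfr: x−2=v, r−3=o, g−4=c, f−5=a, r−6=l.

vocal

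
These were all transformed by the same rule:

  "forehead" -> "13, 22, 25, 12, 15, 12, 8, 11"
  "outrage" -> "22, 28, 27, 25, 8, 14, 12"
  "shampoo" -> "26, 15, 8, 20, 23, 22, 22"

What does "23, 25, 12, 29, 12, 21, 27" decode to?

prevent

Each letter is replaced by its alphabet position (a=1..z=26) + 7.
Reversing it on 23, 25, 12, 29, 12, 21, 27: 23→(23−7)÷1=16=p, 25→(25−7)÷1=18=r, 12→(12−7)÷1=5=e, 29→(29−7)÷1=22=v, 12→(12−7)÷1=5=e, 21→(21−7)÷1=14=n, 27→(27−7)÷1=20=t.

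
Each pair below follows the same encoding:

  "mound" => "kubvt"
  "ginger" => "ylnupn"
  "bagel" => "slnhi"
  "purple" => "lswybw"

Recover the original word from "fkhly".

ready

The output letters match the input read backwards, each shifted +7: mound reversed is dnuom. Two steps: reverse the string, then apply a Caesar shift of +7.
Decoding fkhly: shift back: f−7=y, k−7=d, h−7=a, l−7=e, y−7=r → ydaer; then reverse → ready.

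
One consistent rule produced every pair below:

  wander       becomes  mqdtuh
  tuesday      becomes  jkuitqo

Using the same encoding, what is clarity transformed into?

This is a Caesar cipher with shift 16.
For clarity: c+16=s, l+16=b, a+16=q, r+16=h, i+16=y, t+16=j, y+16=o.

sbqhyjo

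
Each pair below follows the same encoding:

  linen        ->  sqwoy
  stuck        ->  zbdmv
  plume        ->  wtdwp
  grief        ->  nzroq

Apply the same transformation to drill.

In linen: l→s is +7, i→q is +8, n→w is +9, e→o is +10 — the shift increases by 1 each position. Letter i (0-indexed) is shifted by i+7, so successive shifts are 7, 8, 9, ….
For drill: d+7=k, r+8=z, i+9=r, l+10=v, l+11=w.

kzrvw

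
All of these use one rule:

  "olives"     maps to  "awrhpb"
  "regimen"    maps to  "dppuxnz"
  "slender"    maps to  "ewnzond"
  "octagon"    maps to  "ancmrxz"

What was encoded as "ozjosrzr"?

The shifts repeat in a cycle of length 3: positions 0,1,… shift by +12, +11, +9, then the pattern repeats.
Decoding ozjosrzr: o−12=c, z−11=o, j−9=a, o−12=c, s−11=h, r−9=i, z−12=n, r−11=g.

coaching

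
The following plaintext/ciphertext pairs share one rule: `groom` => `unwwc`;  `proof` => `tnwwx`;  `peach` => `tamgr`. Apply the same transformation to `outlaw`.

g(6)→u(20) and r(17)→n(13) fit y≡23x+12 (mod 26); the inverse of 23 mod 26 is 17. Treating letters as 0–25, the rule is x ↦ 23x + 12 (mod 26).
On outlaw: o(14)→23·14+12≡22=w; u(20)→23·20+12≡4=e; t(19)→23·19+12≡7=h; l(11)→23·11+12≡5=f; a(0)→23·0+12≡12=m; w(22)→23·22+12≡24=y (all mod 26).

wehfmy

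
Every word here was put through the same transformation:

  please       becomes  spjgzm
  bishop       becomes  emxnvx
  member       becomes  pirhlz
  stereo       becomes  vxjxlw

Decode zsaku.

woven

In please: p→s is +3, l→p is +4, e→j is +5, a→g is +6 — the shift increases by 1 each position. Letter i (0-indexed) is shifted by i+3, so successive shifts are 3, 4, 5, ….
Reversing it on zsaku: z−3=w, s−4=o, a−5=v, k−6=e, u−7=n.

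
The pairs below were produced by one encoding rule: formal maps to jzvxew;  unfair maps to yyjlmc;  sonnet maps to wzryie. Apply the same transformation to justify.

nfwemqc

Shifts by position in formal: pos 0: f→j (+4), pos 1: o→z (+11), pos 2: r→v (+4), pos 3: m→x (+11) — repeating every 2. The shifts repeat in a cycle of length 2: positions 0,1,… shift by +4, +11, then the pattern repeats.
Applying it to justify: j+4=n, u+11=f, s+4=w, t+11=e, i+4=m, f+11=q, y+4=c.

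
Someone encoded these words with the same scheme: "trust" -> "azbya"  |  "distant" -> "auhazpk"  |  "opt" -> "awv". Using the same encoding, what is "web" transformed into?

The output letters match the input read backwards, each shifted +7: trust reversed is tsurt. Two steps: reverse the string, then apply a Caesar shift of +7.
On web: reverse → bew; then shift: b+7=i, e+7=l, w+7=d.

ild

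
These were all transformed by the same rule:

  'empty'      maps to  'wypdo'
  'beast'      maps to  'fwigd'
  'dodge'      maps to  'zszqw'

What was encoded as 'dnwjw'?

Each letter's alphabet position (a=0..z=25) is mapped through 23·x+8 mod 26 — an affine cipher.
Reversing it on dnwjw: d(3)→17·(3−8)≡19=t; n(13)→17·(13−8)≡7=h; w(22)→17·(22−8)≡4=e; j(9)→17·(9−8)≡17=r; w(22)→17·(22−8)≡4=e (all mod 26).

there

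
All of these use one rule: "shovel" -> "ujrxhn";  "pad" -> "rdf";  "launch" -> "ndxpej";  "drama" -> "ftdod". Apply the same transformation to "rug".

The shift depends on letter class: consonant s→u is +2, but vowel o→r is +3. Two shifts are in play — +3 for a/e/i/o/u, +2 for every other letter.
On rug: r(cons)+2=t, u(vowel)+3=x, g(cons)+2=i.

txi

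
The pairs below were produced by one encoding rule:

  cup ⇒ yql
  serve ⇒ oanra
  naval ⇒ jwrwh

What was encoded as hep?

Each letter is shifted forward by 22 in the alphabet (a Caesar shift of +22).
Decoding hep: h−22=l, e−22=i, p−22=t.

lit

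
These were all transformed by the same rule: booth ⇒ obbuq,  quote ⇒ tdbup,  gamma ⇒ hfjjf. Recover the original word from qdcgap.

hurdle

Treating letters as 0–25, the rule is x ↦ 9x + 5 (mod 26).
Reversing it on qdcgap: q(16)→3·(16−5)≡7=h; d(3)→3·(3−5)≡20=u; c(2)→3·(2−5)≡17=r; g(6)→3·(6−5)≡3=d; a(0)→3·(0−5)≡11=l; p(15)→3·(15−5)≡4=e (all mod 26).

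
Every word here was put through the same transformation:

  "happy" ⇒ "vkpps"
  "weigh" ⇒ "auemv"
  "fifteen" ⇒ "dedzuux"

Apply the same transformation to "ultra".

ifzhk

Treating letters as 0–25, the rule is x ↦ 9x + 10 (mod 26).
Applying it to ultra: u(20)→9·20+10≡8=i; l(11)→9·11+10≡5=f; t(19)→9·19+10≡25=z; r(17)→9·17+10≡7=h; a(0)→9·0+10≡10=k (all mod 26).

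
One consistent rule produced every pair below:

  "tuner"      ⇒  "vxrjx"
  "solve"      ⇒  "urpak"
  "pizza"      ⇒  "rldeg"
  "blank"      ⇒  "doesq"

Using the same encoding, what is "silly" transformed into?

In tuner: t→v is +2, u→x is +3, n→r is +4, e→j is +5 — the shift increases by 1 each position. The shift increases by 1 at each position, starting from +2: 2, 3, 4, ….
For silly: s+2=u, i+3=l, l+4=p, l+5=q, y+6=e.

ulpqe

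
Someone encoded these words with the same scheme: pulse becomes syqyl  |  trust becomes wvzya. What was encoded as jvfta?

grant

Letter i (0-indexed) is shifted by i+3, so successive shifts are 3, 4, 5, ….
Decoding jvfta: j−3=g, v−4=r, f−5=a, t−6=n, a−7=t.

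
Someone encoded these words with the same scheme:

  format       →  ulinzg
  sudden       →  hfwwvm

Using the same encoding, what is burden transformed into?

yfiwvm

Letters are reflected about the middle of the alphabet (position → 25−position): Atbash.
Applying it to burden: b↔y, u↔f, r↔i, d↔w, e↔v, n↔m.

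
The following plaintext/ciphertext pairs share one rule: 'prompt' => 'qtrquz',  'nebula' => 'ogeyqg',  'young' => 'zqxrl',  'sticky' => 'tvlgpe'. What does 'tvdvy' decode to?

start

In prompt: p→q is +1, r→t is +2, o→r is +3, m→q is +4 — the shift increases by 1 each position. Letter i (0-indexed) is shifted by i+1, so successive shifts are 1, 2, 3, ….
Undoing it on tvdvy: t−1=s, v−2=t, d−3=a, v−4=r, y−5=t.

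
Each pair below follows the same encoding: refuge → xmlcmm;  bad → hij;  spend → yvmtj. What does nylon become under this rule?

The shift depends on letter class: consonant r→x is +6, but vowel e→m is +8. Two shifts are in play — +8 for a/e/i/o/u, +6 for every other letter.
For nylon: n(cons)+6=t, y(cons)+6=e, l(cons)+6=r, o(vowel)+8=w, n(cons)+6=t.

terwt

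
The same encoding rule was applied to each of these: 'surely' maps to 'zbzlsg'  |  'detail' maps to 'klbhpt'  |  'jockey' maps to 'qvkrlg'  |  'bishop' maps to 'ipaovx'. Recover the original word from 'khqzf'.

A repeating key of period 3 is used — shifts +7, +7, +8 over and over.
Reversing it on khqzf: k−7=d, h−7=a, q−8=i, z−7=s, f−7=y.

daisy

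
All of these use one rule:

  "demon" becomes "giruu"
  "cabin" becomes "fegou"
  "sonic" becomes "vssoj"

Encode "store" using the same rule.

vxtxl

In demon: d→g is +3, e→i is +4, m→r is +5, o→u is +6 — the shift increases by 1 each position. The shift increases by 1 at each position, starting from +3: 3, 4, 5, ….
For store: s+3=v, t+4=x, o+5=t, r+6=x, e+7=l.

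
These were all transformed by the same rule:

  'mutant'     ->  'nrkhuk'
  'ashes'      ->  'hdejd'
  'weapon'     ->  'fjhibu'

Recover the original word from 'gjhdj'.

lease

m(12)→n(13) and u(20)→r(17) fit y≡7x+7 (mod 26); the inverse of 7 mod 26 is 15. This is an affine cipher: with a=0,…,z=25, each position x becomes (7x+7) mod 26.
Decoding gjhdj: g(6)→15·(6−7)≡11=l; j(9)→15·(9−7)≡4=e; h(7)→15·(7−7)≡0=a; d(3)→15·(3−7)≡18=s; j(9)→15·(9−7)≡4=e (all mod 26).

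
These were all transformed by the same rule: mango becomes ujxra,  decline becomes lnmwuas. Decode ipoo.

Letter i (0-indexed) is shifted by i+8, so successive shifts are 8, 9, 10, ….
Undoing it on ipoo: i−8=a, p−9=g, o−10=e, o−11=d.

aged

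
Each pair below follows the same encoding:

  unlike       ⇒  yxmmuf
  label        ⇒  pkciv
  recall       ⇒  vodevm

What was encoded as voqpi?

reply

Shifts by position in unlike: pos 0: u→y (+4), pos 1: n→x (+10), pos 2: l→m (+1), pos 3: i→m (+4), pos 4: k→u (+10), pos 5: e→f (+1) — repeating every 3. A repeating key of period 3 is used — shifts +4, +10, +1 over and over.
Decoding voqpi: v−4=r, o−10=e, q−1=p, p−4=l, i−10=y.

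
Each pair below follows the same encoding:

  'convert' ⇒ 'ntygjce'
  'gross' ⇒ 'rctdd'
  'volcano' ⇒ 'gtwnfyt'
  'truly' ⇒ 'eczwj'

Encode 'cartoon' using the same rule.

nfcetty

The shift depends on letter class: consonant c→n is +11, but vowel o→t is +5. The rule splits by letter class: vowels +5, consonants +11.
For cartoon: c(cons)+11=n, a(vowel)+5=f, r(cons)+11=c, t(cons)+11=e, o(vowel)+5=t, o(vowel)+5=t, n(cons)+11=y.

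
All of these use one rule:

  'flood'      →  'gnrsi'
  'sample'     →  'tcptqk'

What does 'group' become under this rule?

In flood: f→g is +1, l→n is +2, o→r is +3, o→s is +4 — the shift increases by 1 each position. Letter i (0-indexed) is shifted by i+1, so successive shifts are 1, 2, 3, ….
Applying it to group: g+1=h, r+2=t, o+3=r, u+4=y, p+5=u.

htryu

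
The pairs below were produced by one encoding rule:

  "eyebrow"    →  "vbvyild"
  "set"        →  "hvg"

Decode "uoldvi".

flower

Each pair mirrors across the alphabet (e↔v, y↔b, e↔v): positions sum to 25. Each letter is replaced by its mirror in the alphabet: a↔z, b↔y, c↔x, and so on (the Atbash cipher).
Undoing it on uoldvi: u↔f, o↔l, l↔o, d↔w, v↔e, i↔r.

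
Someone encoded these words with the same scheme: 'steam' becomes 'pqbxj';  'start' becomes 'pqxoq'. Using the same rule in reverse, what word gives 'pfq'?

Compare letters: s→p is +23, t→q is +23, e→b is +23 — a constant shift. Every letter moves 23 places later in the alphabet, wrapping around z→a.
Reversing it on pfq: p−23=s, f−23=i, q−23=t.

sit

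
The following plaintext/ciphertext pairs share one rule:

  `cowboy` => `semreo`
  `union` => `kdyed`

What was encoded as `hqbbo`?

Compare letters: c→s is +16, o→e is +16, w→m is +16 — a constant shift. Every letter moves 16 places later in the alphabet, wrapping around z→a.
Undoing it on hqbbo: h−16=r, q−16=a, b−16=l, b−16=l, o−16=y.

rally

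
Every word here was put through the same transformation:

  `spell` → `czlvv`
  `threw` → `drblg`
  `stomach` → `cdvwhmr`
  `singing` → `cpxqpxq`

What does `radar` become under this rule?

The shift depends on letter class: consonant s→c is +10, but vowel e→l is +7. Vowels shift forward by 7 and consonants shift forward by 10.
On radar: r(cons)+10=b, a(vowel)+7=h, d(cons)+10=n, a(vowel)+7=h, r(cons)+10=b.

bhnhb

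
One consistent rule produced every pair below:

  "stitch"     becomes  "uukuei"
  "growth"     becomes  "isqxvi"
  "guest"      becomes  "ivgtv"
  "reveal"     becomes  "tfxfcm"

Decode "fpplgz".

donkey

A repeating key of period 2 is used — shifts +2, +1 over and over.
Reversing it on fpplgz: f−2=d, p−1=o, p−2=n, l−1=k, g−2=e, z−1=y.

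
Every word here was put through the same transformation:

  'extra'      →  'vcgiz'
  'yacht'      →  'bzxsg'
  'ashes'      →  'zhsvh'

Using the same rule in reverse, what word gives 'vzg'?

eat

Each pair mirrors across the alphabet (e↔v, x↔c, t↔g): positions sum to 25. Letters are reflected about the middle of the alphabet (position → 25−position): Atbash.
Reversing it on vzg: v↔e, z↔a, g↔t.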